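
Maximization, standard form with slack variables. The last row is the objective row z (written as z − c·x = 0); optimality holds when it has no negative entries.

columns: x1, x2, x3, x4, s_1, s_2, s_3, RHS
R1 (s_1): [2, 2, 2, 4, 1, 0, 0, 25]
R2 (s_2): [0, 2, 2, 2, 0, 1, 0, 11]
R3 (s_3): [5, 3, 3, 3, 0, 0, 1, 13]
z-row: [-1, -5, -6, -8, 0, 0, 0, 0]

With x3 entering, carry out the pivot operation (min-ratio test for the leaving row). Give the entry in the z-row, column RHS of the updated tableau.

Ratio test on column x3 — row 1: 25/2 = 25/2; row 2: 11/2 = 11/2; row 3: 13/3 = 13/3. Minimum is 13/3 at row 3 (s_3 leaves); pivot element 3.
Divide row 3 by 3; eliminate column x3 from the other rows.
z-row update in column RHS: 0 − (-6)·(13/3) = 26.

26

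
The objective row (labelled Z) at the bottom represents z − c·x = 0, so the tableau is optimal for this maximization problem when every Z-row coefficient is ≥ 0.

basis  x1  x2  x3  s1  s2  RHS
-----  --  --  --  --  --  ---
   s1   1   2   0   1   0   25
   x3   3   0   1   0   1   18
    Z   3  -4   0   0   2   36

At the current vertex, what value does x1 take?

x1 is not in the basis, so in the current basic feasible solution x1 = 0.

0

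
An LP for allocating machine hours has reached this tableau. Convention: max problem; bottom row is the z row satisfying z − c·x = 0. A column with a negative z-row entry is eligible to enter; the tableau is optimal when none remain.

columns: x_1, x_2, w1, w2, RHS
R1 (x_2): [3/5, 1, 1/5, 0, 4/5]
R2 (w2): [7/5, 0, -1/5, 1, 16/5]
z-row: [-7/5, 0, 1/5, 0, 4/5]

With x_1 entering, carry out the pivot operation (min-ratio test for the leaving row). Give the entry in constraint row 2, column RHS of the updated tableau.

4/3

Ratio test on column x_1 — row 1: (4/5)/(3/5) = 4/3; row 2: (16/5)/(7/5) = 16/7. Minimum is 4/3 at row 1 (x_2 leaves); pivot element 3/5.
Divide row 1 by 3/5; eliminate column x_1 from the other rows.
Row 2 update in column RHS: 16/5 − (7/5)·(4/3) = 4/3.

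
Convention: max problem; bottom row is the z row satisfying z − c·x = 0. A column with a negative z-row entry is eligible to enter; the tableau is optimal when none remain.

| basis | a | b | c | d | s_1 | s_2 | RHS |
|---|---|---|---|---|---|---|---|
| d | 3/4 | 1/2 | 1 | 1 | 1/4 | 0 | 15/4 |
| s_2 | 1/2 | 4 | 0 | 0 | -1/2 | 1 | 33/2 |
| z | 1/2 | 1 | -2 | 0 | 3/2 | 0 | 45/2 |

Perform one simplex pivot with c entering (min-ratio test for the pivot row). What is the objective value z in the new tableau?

30

Ratio test on column c — row 1: (15/4)/1 = 15/4; row 2: entry 0 ≤ 0. Minimum is 15/4 at row 1 (d leaves); pivot element 1.
Pivot on row 1; the z-row RHS becomes 45/2 − (-2)·(15/4) = 30.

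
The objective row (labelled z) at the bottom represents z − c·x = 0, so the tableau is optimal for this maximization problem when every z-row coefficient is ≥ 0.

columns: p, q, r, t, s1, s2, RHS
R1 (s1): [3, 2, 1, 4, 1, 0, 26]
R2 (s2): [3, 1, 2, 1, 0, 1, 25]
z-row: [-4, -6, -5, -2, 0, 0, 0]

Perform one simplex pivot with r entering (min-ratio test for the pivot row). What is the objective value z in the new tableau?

Ratio test on column r — row 1: 26/1 = 26; row 2: 25/2 = 25/2. Minimum is 25/2 at row 2 (s2 leaves); pivot element 2.
Pivot on row 2; the z-row RHS becomes 0 − (-5)·(25/2) = 125/2.

125/2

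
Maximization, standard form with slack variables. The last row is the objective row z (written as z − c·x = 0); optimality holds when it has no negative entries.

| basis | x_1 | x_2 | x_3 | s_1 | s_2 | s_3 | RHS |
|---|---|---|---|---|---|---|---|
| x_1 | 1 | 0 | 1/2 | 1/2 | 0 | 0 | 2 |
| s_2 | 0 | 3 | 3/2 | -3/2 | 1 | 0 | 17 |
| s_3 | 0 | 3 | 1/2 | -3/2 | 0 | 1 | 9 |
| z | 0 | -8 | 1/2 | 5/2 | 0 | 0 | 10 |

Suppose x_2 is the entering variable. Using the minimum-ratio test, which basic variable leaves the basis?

s_3

Column x_2 entries and ratios — x_1: 0 ≤ 0, skip; s_2: 17/3 = 17/3; s_3: 9/3 = 3.
Smallest ratio is 3 in the row of s_3, so s_3 leaves.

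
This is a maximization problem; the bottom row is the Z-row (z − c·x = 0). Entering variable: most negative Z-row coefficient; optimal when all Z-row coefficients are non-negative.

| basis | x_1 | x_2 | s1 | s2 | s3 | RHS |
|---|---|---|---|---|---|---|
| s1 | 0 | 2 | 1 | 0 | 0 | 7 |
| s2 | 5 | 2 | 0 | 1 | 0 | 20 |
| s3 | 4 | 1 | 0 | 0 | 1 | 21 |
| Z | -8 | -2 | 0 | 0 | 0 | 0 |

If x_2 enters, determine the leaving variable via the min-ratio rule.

Column x_2 entries and ratios — s1: 7/2 = 7/2; s2: 20/2 = 10; s3: 21/1 = 21.
Smallest ratio is 7/2 in the row of s1, so s1 leaves.

s1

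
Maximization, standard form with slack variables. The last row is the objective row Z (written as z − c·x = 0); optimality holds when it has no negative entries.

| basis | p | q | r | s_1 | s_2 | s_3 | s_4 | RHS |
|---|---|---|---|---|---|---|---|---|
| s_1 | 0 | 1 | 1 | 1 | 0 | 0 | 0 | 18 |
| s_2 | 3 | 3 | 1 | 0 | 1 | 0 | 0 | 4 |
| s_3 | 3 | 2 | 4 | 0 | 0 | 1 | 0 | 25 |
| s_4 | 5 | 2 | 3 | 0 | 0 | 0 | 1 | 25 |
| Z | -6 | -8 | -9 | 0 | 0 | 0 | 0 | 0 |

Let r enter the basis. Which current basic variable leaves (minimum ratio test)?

Column r entries and ratios — s_1: 18/1 = 18; s_2: 4/1 = 4; s_3: 25/4 = 25/4; s_4: 25/3 = 25/3.
Smallest ratio is 4 in the row of s_2, so s_2 leaves.

s_2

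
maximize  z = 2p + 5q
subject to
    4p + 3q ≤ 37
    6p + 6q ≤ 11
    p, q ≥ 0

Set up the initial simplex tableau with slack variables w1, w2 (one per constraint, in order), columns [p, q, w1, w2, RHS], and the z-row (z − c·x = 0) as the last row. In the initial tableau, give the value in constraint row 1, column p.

4

Constraint 1 has coefficient 4 on p.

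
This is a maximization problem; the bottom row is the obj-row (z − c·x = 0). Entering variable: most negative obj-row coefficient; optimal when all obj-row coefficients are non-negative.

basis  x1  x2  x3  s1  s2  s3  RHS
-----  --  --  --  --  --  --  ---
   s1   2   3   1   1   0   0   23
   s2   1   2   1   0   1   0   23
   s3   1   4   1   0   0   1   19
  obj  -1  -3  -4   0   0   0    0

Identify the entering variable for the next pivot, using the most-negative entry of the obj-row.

Negative obj-row entries: x1: -1, x2: -3, x3: -4.
The most negative is -4 in column x3, so x3 enters.

x3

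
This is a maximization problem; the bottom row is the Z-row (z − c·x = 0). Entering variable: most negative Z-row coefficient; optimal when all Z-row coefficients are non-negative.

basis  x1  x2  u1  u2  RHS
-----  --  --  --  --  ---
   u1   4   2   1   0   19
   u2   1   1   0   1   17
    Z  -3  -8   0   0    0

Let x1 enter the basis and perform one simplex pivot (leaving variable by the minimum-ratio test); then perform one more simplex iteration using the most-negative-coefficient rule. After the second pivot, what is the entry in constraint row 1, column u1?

Ratio test on column x1 — row 1: 19/4 = 19/4; row 2: 17/1 = 17. Minimum is 19/4 at row 1 (u1 leaves); pivot element 4.
Divide row 1 by 4; eliminate column x1 from the other rows.
Second iteration: most negative Z-row entry is -13/2 in column x2, so x2 enters.
Ratio test on column x2 — row 1: (19/4)/(1/2) = 19/2; row 2: (49/4)/(1/2) = 49/2. Minimum is 19/2 at row 1 (x1 leaves); pivot element 1/2.
Divide row 1 by 1/2; eliminate column x2 from the other rows.
After both pivots, the entry at constraint row 1, column u1 is 1/2.

1/2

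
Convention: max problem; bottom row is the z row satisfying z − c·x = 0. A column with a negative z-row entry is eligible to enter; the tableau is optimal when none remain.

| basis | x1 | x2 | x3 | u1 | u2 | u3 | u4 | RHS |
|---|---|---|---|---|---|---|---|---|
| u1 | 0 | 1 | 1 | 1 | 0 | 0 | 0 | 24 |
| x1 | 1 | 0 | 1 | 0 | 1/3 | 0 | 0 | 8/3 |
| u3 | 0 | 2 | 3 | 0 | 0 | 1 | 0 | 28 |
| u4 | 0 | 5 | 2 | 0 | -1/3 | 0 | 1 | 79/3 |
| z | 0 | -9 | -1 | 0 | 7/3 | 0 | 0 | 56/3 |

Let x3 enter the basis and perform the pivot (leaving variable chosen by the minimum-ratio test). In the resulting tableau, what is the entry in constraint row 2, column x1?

Ratio test on column x3 — row 1: 24/1 = 24; row 2: (8/3)/1 = 8/3; row 3: 28/3 = 28/3; row 4: (79/3)/2 = 79/6. Minimum is 8/3 at row 2 (x1 leaves); pivot element 1.
Divide row 2 by 1; eliminate column x3 from the other rows.
In the new row 2, the x1 entry is the old entry divided by the pivot: 1/1 = 1.

1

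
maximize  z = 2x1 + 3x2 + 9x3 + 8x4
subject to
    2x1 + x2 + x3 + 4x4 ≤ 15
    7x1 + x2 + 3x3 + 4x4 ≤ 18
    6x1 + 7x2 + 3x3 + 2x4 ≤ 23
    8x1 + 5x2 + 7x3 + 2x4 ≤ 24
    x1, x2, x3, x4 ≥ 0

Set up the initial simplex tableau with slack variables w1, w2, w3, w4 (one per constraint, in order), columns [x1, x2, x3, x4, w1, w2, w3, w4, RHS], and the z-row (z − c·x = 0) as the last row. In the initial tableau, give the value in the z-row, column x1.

-2

The z-row carries the negated objective coefficients: the x1 entry is -2.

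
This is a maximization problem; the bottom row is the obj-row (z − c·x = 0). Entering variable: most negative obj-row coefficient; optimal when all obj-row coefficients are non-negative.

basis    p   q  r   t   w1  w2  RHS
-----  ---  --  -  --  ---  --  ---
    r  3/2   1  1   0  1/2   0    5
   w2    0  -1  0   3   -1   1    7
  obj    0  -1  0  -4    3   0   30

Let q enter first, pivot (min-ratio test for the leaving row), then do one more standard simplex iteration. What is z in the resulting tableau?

Ratio test on column q — row 1: 5/1 = 5; row 2: entry -1 ≤ 0. Minimum is 5 at row 1 (r leaves); pivot element 1.
Pivot on row 1; the obj-row RHS becomes 30 − (-1)·5 = 35.
Next entering variable (most negative obj-row entry -4): t.
Ratio test on column t — row 1: entry 0 ≤ 0; row 2: 12/3 = 4. Minimum is 4 at row 2 (w2 leaves); pivot element 3.
After the second pivot the obj-row RHS is 35 − (-4)·4 = 51.

51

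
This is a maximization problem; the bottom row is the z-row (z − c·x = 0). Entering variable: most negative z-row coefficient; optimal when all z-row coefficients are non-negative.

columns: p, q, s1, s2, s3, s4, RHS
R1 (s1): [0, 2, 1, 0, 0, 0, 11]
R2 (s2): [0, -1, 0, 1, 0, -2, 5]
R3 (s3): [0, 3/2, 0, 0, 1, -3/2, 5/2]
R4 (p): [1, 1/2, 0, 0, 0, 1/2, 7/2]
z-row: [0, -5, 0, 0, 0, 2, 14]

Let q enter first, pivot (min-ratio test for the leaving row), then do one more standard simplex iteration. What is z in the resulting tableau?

Ratio test on column q — row 1: 11/2 = 11/2; row 2: entry -1 ≤ 0; row 3: (5/2)/(3/2) = 5/3; row 4: (7/2)/(1/2) = 7. Minimum is 5/3 at row 3 (s3 leaves); pivot element 3/2.
Pivot on row 3; the z-row RHS becomes 14 − (-5)·(5/3) = 67/3.
Next entering variable (most negative z-row entry -3): s4.
Ratio test on column s4 — row 1: (23/3)/2 = 23/6; row 2: entry -3 ≤ 0; row 3: entry -1 ≤ 0; row 4: (8/3)/1 = 8/3. Minimum is 8/3 at row 4 (p leaves); pivot element 1.
After the second pivot the z-row RHS is 67/3 − (-3)·(8/3) = 91/3.

91/3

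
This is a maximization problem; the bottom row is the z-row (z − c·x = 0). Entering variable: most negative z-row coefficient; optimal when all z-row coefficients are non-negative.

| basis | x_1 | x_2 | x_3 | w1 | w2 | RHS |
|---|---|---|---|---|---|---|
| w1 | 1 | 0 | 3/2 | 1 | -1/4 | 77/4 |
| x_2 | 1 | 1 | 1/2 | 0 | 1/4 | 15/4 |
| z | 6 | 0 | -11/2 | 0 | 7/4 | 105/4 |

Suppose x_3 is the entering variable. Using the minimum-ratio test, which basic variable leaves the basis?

Column x_3 entries and ratios — w1: (77/4)/(3/2) = 77/6; x_2: (15/4)/(1/2) = 15/2.
Smallest ratio is 15/2 in the row of x_2, so x_2 leaves.

x_2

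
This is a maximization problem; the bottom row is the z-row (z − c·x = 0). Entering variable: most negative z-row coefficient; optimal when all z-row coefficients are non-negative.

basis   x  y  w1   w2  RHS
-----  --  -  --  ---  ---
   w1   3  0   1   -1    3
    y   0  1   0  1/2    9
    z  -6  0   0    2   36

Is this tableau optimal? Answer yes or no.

The z-row has a negative entry -6 in column x, so it is not optimal.

no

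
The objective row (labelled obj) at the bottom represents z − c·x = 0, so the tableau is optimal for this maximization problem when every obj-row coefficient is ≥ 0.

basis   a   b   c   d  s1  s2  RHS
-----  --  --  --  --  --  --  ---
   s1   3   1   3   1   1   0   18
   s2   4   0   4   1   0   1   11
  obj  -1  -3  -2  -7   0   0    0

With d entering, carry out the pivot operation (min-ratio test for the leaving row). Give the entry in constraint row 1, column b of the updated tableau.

Ratio test on column d — row 1: 18/1 = 18; row 2: 11/1 = 11. Minimum is 11 at row 2 (s2 leaves); pivot element 1.
Divide row 2 by 1; eliminate column d from the other rows.
Row 1 update in column b: 1 − 1·0 = 1.

1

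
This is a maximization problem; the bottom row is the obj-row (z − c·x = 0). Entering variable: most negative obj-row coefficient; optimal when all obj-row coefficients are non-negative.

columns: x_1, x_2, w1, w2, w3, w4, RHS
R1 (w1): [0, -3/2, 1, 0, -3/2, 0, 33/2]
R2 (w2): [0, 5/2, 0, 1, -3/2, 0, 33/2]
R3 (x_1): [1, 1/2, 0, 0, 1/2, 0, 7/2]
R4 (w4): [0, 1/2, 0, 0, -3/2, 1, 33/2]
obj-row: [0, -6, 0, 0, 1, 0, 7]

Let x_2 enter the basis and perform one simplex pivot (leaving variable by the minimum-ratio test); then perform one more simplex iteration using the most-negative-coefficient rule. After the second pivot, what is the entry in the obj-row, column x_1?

Ratio test on column x_2 — row 1: entry -3/2 ≤ 0; row 2: (33/2)/(5/2) = 33/5; row 3: (7/2)/(1/2) = 7; row 4: (33/2)/(1/2) = 33. Minimum is 33/5 at row 2 (w2 leaves); pivot element 5/2.
Divide row 2 by 5/2; eliminate column x_2 from the other rows.
Second iteration: most negative obj-row entry is -13/5 in column w3, so w3 enters.
Ratio test on column w3 — row 1: entry -12/5 ≤ 0; row 2: entry -3/5 ≤ 0; row 3: (1/5)/(4/5) = 1/4; row 4: entry -6/5 ≤ 0. Minimum is 1/4 at row 3 (x_1 leaves); pivot element 4/5.
Divide row 3 by 4/5; eliminate column w3 from the other rows.
After both pivots, the entry at the obj-row, column x_1 is 13/4.

13/4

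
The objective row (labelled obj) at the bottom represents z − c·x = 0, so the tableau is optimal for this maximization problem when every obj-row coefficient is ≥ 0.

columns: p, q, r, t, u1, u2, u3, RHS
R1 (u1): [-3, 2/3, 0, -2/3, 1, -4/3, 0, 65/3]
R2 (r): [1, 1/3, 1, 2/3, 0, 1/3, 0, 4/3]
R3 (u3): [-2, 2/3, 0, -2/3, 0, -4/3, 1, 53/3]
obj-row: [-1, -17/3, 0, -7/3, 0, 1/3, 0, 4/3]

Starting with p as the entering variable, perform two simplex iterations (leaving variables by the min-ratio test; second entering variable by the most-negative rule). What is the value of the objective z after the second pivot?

Ratio test on column p — row 1: entry -3 ≤ 0; row 2: (4/3)/1 = 4/3; row 3: entry -2 ≤ 0. Minimum is 4/3 at row 2 (r leaves); pivot element 1.
Pivot on row 2; the obj-row RHS becomes 4/3 − (-1)·(4/3) = 8/3.
Next entering variable (most negative obj-row entry -16/3): q.
Ratio test on column q — row 1: (77/3)/(5/3) = 77/5; row 2: (4/3)/(1/3) = 4; row 3: (61/3)/(4/3) = 61/4. Minimum is 4 at row 2 (p leaves); pivot element 1/3.
After the second pivot the obj-row RHS is 8/3 − (-16/3)·4 = 24.

24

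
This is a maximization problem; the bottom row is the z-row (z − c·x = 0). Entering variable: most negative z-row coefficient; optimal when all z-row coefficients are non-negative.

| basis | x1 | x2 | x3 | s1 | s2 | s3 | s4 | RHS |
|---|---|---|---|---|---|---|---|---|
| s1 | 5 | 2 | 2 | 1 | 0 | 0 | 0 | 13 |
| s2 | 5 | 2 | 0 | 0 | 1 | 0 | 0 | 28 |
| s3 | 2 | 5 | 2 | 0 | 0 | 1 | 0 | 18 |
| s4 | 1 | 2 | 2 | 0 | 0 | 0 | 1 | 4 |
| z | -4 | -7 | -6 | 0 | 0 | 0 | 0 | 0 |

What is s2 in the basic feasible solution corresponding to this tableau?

28

s2 is basic (row 2); its value is the RHS of that row, 28.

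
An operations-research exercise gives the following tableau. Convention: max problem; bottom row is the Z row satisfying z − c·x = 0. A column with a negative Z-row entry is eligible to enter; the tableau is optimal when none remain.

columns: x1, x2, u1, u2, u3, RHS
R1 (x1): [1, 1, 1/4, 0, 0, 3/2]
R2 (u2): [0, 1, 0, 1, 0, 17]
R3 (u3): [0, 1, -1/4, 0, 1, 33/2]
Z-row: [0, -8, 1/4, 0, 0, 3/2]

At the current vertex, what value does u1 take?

u1 is not in the basis, so in the current basic feasible solution u1 = 0.

0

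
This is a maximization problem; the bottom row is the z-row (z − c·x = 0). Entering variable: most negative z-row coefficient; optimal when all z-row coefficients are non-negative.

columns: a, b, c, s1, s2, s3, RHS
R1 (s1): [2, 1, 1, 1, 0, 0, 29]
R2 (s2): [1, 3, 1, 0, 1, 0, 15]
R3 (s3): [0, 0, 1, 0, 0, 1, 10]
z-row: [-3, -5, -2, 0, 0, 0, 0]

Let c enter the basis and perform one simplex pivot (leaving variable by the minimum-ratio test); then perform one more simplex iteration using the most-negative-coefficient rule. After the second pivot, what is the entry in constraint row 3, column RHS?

Ratio test on column c — row 1: 29/1 = 29; row 2: 15/1 = 15; row 3: 10/1 = 10. Minimum is 10 at row 3 (s3 leaves); pivot element 1.
Divide row 3 by 1; eliminate column c from the other rows.
Second iteration: most negative z-row entry is -5 in column b, so b enters.
Ratio test on column b — row 1: 19/1 = 19; row 2: 5/3 = 5/3; row 3: entry 0 ≤ 0. Minimum is 5/3 at row 2 (s2 leaves); pivot element 3.
Divide row 2 by 3; eliminate column b from the other rows.
After both pivots, the entry at constraint row 3, column RHS is 10.

10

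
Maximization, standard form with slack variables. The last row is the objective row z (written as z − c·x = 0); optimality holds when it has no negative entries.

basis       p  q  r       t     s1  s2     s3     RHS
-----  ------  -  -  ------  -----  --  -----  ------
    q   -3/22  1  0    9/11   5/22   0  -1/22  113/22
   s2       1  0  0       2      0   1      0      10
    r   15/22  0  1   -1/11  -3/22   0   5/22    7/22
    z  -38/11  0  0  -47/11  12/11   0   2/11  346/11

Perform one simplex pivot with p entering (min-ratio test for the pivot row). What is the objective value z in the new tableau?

Ratio test on column p — row 1: entry -3/22 ≤ 0; row 2: 10/1 = 10; row 3: (7/22)/(15/22) = 7/15. Minimum is 7/15 at row 3 (r leaves); pivot element 15/22.
Pivot on row 3; the z-row RHS becomes 346/11 − (-38/11)·(7/15) = 496/15.

496/15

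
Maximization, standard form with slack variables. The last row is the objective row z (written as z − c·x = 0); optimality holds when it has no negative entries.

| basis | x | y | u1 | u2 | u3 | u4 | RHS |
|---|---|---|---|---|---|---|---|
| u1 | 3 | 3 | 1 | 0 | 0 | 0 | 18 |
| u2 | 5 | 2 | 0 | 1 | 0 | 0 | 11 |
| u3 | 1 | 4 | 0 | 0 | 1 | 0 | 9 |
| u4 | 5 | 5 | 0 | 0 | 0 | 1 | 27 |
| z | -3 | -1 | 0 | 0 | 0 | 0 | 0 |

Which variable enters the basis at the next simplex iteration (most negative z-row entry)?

x

Negative z-row entries: x: -3, y: -1.
The most negative is -3 in column x, so x enters.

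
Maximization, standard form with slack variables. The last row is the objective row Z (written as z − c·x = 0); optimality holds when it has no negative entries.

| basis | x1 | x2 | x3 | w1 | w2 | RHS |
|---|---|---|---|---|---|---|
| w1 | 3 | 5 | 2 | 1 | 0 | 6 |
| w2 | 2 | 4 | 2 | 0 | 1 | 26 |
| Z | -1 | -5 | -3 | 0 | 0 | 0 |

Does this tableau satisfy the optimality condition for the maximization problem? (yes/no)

no

The Z-row has a negative entry -5 in column x2, so it is not optimal.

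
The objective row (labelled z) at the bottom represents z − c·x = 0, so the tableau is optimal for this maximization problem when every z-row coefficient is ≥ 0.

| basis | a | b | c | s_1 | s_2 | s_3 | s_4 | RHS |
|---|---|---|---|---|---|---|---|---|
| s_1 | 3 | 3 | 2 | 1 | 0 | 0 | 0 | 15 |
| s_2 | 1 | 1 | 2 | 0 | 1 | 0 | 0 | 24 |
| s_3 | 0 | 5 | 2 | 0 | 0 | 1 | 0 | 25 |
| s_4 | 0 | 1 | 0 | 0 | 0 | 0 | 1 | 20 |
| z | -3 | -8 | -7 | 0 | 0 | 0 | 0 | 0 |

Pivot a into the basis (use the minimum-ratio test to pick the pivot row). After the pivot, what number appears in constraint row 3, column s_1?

0

Ratio test on column a — row 1: 15/3 = 5; row 2: 24/1 = 24; row 3: entry 0 ≤ 0; row 4: entry 0 ≤ 0. Minimum is 5 at row 1 (s_1 leaves); pivot element 3.
Divide row 1 by 3; eliminate column a from the other rows.
Row 3 update in column s_1: 0 − 0·(1/3) = 0.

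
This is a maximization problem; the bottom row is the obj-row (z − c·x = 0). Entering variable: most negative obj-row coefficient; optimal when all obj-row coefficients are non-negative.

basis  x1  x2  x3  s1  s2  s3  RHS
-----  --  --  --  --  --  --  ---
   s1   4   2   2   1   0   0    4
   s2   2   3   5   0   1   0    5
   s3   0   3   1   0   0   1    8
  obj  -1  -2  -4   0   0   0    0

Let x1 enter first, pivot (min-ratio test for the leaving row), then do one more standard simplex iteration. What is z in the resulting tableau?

29/8

Ratio test on column x1 — row 1: 4/4 = 1; row 2: 5/2 = 5/2; row 3: entry 0 ≤ 0. Minimum is 1 at row 1 (s1 leaves); pivot element 4.
Pivot on row 1; the obj-row RHS becomes 0 − (-1)·1 = 1.
Next entering variable (most negative obj-row entry -7/2): x3.
Ratio test on column x3 — row 1: 1/(1/2) = 2; row 2: 3/4 = 3/4; row 3: 8/1 = 8. Minimum is 3/4 at row 2 (s2 leaves); pivot element 4.
After the second pivot the obj-row RHS is 1 − (-7/2)·(3/4) = 29/8.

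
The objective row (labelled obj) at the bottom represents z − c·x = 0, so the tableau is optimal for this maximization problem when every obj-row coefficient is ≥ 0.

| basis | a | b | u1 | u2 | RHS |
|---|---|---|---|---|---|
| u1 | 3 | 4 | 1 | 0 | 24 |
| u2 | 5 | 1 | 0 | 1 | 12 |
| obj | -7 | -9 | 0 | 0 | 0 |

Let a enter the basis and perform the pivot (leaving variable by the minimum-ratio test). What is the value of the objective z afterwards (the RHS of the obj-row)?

84/5

Ratio test on column a — row 1: 24/3 = 8; row 2: 12/5 = 12/5. Minimum is 12/5 at row 2 (u2 leaves); pivot element 5.
Pivot on row 2; the obj-row RHS becomes 0 − (-7)·(12/5) = 84/5.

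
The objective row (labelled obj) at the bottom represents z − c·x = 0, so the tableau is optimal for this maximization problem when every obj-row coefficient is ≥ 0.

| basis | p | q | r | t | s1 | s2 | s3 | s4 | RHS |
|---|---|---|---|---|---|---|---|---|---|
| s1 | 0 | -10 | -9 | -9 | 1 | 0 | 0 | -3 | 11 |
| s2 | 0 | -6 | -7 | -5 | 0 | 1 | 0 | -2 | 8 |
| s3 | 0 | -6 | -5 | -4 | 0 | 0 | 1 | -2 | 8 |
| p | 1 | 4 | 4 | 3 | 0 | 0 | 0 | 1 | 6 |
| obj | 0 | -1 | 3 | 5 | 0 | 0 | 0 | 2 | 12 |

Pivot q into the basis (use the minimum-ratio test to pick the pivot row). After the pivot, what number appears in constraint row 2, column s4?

Ratio test on column q — row 1: entry -10 ≤ 0; row 2: entry -6 ≤ 0; row 3: entry -6 ≤ 0; row 4: 6/4 = 3/2. Minimum is 3/2 at row 4 (p leaves); pivot element 4.
Divide row 4 by 4; eliminate column q from the other rows.
Row 2 update in column s4: -2 − (-6)·(1/4) = -1/2.

-1/2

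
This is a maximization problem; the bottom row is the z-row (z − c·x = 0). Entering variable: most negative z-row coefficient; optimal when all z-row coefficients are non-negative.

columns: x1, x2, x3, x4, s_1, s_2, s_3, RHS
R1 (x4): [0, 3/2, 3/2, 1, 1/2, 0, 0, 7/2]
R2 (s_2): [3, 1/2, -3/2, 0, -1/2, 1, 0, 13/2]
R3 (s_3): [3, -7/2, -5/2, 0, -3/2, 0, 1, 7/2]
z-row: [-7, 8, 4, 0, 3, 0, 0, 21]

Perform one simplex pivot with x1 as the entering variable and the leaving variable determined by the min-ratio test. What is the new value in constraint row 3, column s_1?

Ratio test on column x1 — row 1: entry 0 ≤ 0; row 2: (13/2)/3 = 13/6; row 3: (7/2)/3 = 7/6. Minimum is 7/6 at row 3 (s_3 leaves); pivot element 3.
Divide row 3 by 3; eliminate column x1 from the other rows.
In the new row 3, the s_1 entry is the old entry divided by the pivot: (-3/2)/3 = -1/2.

-1/2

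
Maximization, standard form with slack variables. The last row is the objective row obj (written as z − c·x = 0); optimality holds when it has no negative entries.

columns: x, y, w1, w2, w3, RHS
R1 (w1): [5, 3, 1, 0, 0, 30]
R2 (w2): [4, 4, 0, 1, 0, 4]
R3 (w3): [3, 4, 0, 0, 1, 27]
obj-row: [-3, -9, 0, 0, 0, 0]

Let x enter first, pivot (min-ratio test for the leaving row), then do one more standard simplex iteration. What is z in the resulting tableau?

Ratio test on column x — row 1: 30/5 = 6; row 2: 4/4 = 1; row 3: 27/3 = 9. Minimum is 1 at row 2 (w2 leaves); pivot element 4.
Pivot on row 2; the obj-row RHS becomes 0 − (-3)·1 = 3.
Next entering variable (most negative obj-row entry -6): y.
Ratio test on column y — row 1: entry -2 ≤ 0; row 2: 1/1 = 1; row 3: 24/1 = 24. Minimum is 1 at row 2 (x leaves); pivot element 1.
After the second pivot the obj-row RHS is 3 − (-6)·1 = 9.

9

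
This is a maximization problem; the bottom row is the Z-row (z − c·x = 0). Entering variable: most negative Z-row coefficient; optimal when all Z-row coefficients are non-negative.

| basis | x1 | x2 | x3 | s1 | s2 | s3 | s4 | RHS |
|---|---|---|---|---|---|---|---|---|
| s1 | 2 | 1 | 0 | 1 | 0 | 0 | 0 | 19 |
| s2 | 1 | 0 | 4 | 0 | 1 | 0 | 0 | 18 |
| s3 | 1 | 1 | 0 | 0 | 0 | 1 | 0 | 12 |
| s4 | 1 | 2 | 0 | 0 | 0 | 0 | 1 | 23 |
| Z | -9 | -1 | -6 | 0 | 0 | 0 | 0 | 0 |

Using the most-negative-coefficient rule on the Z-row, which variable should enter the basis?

x1

Negative Z-row entries: x1: -9, x2: -1, x3: -6.
The most negative is -9 in column x1, so x1 enters.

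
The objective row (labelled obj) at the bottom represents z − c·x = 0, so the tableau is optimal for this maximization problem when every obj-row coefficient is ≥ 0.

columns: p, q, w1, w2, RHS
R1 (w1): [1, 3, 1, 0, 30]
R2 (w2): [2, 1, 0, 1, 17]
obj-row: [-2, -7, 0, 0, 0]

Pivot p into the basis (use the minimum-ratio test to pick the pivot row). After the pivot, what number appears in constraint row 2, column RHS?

17/2

Ratio test on column p — row 1: 30/1 = 30; row 2: 17/2 = 17/2. Minimum is 17/2 at row 2 (w2 leaves); pivot element 2.
Divide row 2 by 2; eliminate column p from the other rows.
In the new row 2, the RHS entry is the old entry divided by the pivot: 17/2 = 17/2.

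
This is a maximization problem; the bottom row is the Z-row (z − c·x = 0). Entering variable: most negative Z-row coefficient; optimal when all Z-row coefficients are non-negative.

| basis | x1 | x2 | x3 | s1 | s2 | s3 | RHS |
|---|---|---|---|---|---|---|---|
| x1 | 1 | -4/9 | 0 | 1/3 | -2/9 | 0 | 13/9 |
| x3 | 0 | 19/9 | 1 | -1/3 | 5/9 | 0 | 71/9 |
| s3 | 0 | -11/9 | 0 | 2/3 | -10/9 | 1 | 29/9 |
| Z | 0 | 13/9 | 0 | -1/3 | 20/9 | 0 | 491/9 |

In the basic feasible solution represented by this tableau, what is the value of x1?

13/9

x1 is basic (row 1); its value is the RHS of that row, 13/9.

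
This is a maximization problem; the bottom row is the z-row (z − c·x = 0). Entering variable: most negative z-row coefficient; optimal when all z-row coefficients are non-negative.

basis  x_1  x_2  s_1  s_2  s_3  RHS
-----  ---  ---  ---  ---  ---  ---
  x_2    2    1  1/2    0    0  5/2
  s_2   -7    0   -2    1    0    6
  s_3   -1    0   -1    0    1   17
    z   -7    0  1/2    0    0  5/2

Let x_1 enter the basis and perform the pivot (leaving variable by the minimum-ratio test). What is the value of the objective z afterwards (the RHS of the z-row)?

Ratio test on column x_1 — row 1: (5/2)/2 = 5/4; row 2: entry -7 ≤ 0; row 3: entry -1 ≤ 0. Minimum is 5/4 at row 1 (x_2 leaves); pivot element 2.
Pivot on row 1; the z-row RHS becomes 5/2 − (-7)·(5/4) = 45/4.

45/4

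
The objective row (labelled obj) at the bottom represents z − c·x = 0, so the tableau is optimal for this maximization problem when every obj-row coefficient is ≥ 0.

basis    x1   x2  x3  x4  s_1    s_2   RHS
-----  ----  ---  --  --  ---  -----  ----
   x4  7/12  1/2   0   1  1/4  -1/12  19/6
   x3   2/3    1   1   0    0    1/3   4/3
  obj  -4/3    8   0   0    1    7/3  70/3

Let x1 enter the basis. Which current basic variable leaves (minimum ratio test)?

x3

Column x1 entries and ratios — x4: (19/6)/(7/12) = 38/7; x3: (4/3)/(2/3) = 2.
Smallest ratio is 2 in the row of x3, so x3 leaves.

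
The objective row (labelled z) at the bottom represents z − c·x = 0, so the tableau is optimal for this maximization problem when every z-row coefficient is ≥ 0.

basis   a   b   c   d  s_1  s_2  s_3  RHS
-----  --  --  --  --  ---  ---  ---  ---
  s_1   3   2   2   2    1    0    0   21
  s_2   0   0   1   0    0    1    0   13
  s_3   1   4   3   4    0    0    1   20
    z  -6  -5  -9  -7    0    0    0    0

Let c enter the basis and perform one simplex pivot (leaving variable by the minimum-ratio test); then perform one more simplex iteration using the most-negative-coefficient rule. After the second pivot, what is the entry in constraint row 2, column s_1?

1/7

Ratio test on column c — row 1: 21/2 = 21/2; row 2: 13/1 = 13; row 3: 20/3 = 20/3. Minimum is 20/3 at row 3 (s_3 leaves); pivot element 3.
Divide row 3 by 3; eliminate column c from the other rows.
Second iteration: most negative z-row entry is -3 in column a, so a enters.
Ratio test on column a — row 1: (23/3)/(7/3) = 23/7; row 2: entry -1/3 ≤ 0; row 3: (20/3)/(1/3) = 20. Minimum is 23/7 at row 1 (s_1 leaves); pivot element 7/3.
Divide row 1 by 7/3; eliminate column a from the other rows.
After both pivots, the entry at constraint row 2, column s_1 is 1/7.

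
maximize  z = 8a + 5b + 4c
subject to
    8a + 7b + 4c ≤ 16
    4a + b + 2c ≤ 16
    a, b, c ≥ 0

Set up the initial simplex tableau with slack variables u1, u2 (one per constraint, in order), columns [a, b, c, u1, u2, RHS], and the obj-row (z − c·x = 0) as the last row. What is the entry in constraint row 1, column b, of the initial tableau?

7

Constraint 1 has coefficient 7 on b.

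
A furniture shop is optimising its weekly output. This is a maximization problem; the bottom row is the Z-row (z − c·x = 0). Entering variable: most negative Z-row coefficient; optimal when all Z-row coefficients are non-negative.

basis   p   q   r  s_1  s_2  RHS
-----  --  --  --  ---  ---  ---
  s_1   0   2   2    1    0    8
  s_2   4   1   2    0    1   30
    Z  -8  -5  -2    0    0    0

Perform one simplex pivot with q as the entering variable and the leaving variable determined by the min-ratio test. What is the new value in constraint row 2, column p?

Ratio test on column q — row 1: 8/2 = 4; row 2: 30/1 = 30. Minimum is 4 at row 1 (s_1 leaves); pivot element 2.
Divide row 1 by 2; eliminate column q from the other rows.
Row 2 update in column p: 4 − 1·0 = 4.

4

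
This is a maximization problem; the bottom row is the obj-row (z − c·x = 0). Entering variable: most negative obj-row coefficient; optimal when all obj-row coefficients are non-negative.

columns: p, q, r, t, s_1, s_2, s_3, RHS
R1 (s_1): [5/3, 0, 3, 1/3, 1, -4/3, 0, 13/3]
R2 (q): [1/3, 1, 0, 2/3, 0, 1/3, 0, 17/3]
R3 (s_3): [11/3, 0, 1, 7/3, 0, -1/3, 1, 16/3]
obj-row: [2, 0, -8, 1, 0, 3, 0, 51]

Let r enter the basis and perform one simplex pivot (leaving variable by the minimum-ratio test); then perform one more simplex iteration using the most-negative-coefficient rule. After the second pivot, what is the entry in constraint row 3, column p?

3

Ratio test on column r — row 1: (13/3)/3 = 13/9; row 2: entry 0 ≤ 0; row 3: (16/3)/1 = 16/3. Minimum is 13/9 at row 1 (s_1 leaves); pivot element 3.
Divide row 1 by 3; eliminate column r from the other rows.
Second iteration: most negative obj-row entry is -5/9 in column s_2, so s_2 enters.
Ratio test on column s_2 — row 1: entry -4/9 ≤ 0; row 2: (17/3)/(1/3) = 17; row 3: (35/9)/(1/9) = 35. Minimum is 17 at row 2 (q leaves); pivot element 1/3.
Divide row 2 by 1/3; eliminate column s_2 from the other rows.
After both pivots, the entry at constraint row 3, column p is 3.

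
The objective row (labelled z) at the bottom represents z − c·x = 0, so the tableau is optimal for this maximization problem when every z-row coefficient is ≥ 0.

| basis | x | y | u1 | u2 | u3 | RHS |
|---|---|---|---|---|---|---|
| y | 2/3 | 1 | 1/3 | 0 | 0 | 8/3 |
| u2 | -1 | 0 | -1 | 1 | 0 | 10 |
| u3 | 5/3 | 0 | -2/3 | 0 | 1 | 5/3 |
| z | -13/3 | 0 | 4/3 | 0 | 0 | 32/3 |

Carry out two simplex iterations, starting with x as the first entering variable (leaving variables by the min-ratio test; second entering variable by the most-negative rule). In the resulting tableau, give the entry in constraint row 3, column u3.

1/3

Ratio test on column x — row 1: (8/3)/(2/3) = 4; row 2: entry -1 ≤ 0; row 3: (5/3)/(5/3) = 1. Minimum is 1 at row 3 (u3 leaves); pivot element 5/3.
Divide row 3 by 5/3; eliminate column x from the other rows.
Second iteration: most negative z-row entry is -2/5 in column u1, so u1 enters.
Ratio test on column u1 — row 1: 2/(3/5) = 10/3; row 2: entry -7/5 ≤ 0; row 3: entry -2/5 ≤ 0. Minimum is 10/3 at row 1 (y leaves); pivot element 3/5.
Divide row 1 by 3/5; eliminate column u1 from the other rows.
After both pivots, the entry at constraint row 3, column u3 is 1/3.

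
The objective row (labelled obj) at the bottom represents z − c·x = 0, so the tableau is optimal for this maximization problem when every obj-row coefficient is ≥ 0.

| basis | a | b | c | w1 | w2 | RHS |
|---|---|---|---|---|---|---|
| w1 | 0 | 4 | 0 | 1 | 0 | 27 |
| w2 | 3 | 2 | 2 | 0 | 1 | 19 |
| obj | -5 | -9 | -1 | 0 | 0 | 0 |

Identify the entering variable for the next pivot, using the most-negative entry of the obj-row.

b

Negative obj-row entries: a: -5, b: -9, c: -1.
The most negative is -9 in column b, so b enters.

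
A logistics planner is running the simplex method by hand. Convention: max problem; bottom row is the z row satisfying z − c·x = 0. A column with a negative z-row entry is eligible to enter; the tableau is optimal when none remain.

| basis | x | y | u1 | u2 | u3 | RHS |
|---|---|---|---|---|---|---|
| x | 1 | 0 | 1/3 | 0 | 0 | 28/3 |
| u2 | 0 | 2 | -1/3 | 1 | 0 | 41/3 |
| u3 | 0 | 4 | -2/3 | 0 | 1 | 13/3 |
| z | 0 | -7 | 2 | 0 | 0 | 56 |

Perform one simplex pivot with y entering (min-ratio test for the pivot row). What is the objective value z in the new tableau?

Ratio test on column y — row 1: entry 0 ≤ 0; row 2: (41/3)/2 = 41/6; row 3: (13/3)/4 = 13/12. Minimum is 13/12 at row 3 (u3 leaves); pivot element 4.
Pivot on row 3; the z-row RHS becomes 56 − (-7)·(13/12) = 763/12.

763/12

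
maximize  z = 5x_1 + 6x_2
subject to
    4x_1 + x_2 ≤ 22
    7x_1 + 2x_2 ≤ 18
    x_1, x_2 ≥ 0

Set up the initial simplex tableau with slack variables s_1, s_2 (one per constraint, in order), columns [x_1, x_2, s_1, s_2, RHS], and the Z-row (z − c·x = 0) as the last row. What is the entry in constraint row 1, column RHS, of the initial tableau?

The RHS of constraint 1 is b_1 = 22.

22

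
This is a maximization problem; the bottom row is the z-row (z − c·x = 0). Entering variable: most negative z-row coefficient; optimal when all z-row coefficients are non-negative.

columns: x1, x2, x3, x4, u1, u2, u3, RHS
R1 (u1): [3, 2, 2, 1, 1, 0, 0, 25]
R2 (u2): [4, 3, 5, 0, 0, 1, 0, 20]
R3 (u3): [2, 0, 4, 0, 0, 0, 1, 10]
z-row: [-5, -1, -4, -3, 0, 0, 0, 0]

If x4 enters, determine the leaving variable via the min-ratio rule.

Column x4 entries and ratios — u1: 25/1 = 25; u2: 0 ≤ 0, skip; u3: 0 ≤ 0, skip.
Smallest ratio is 25 in the row of u1, so u1 leaves.

u1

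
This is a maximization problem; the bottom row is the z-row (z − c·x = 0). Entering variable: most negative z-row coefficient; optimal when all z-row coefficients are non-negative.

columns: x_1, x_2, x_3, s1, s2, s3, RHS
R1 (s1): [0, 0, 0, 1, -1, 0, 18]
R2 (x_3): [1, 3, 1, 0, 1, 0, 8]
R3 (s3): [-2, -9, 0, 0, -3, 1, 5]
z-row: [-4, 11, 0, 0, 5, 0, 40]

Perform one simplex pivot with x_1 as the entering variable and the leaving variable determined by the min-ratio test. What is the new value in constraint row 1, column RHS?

18

Ratio test on column x_1 — row 1: entry 0 ≤ 0; row 2: 8/1 = 8; row 3: entry -2 ≤ 0. Minimum is 8 at row 2 (x_3 leaves); pivot element 1.
Divide row 2 by 1; eliminate column x_1 from the other rows.
Row 1 update in column RHS: 18 − 0·8 = 18.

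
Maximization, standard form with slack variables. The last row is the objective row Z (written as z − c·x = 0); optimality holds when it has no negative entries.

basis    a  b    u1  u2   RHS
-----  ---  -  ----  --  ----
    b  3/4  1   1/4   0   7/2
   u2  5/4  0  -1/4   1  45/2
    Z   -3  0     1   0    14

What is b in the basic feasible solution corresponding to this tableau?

7/2

b is basic (row 1); its value is the RHS of that row, 7/2.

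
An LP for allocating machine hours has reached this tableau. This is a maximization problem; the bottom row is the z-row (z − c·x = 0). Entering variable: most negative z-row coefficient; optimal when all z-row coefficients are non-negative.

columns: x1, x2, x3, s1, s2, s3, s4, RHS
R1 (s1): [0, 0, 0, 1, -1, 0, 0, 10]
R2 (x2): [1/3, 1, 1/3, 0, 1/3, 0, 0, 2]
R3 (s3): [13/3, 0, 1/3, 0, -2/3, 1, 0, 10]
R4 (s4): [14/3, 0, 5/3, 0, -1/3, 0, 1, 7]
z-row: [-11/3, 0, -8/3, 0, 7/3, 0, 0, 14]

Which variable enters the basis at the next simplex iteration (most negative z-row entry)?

Negative z-row entries: x1: -11/3, x3: -8/3.
The most negative is -11/3 in column x1, so x1 enters.

x1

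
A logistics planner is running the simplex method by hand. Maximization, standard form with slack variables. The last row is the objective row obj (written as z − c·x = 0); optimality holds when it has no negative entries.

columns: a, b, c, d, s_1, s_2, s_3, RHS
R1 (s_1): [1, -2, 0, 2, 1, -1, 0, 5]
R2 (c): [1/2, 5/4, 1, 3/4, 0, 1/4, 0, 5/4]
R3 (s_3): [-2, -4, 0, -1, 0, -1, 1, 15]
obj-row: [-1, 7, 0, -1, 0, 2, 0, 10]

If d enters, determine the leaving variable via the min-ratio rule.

c

Column d entries and ratios — s_1: 5/2 = 5/2; c: (5/4)/(3/4) = 5/3; s_3: -1 ≤ 0, skip.
Smallest ratio is 5/3 in the row of c, so c leaves.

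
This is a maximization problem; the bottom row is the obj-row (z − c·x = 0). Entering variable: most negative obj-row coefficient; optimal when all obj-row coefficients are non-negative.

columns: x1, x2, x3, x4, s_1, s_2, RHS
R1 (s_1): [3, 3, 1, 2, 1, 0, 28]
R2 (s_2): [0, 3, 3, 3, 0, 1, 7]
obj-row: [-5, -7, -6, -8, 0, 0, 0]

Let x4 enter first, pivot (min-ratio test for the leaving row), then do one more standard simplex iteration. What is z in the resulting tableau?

Ratio test on column x4 — row 1: 28/2 = 14; row 2: 7/3 = 7/3. Minimum is 7/3 at row 2 (s_2 leaves); pivot element 3.
Pivot on row 2; the obj-row RHS becomes 0 − (-8)·(7/3) = 56/3.
Next entering variable (most negative obj-row entry -5): x1.
Ratio test on column x1 — row 1: (70/3)/3 = 70/9; row 2: entry 0 ≤ 0. Minimum is 70/9 at row 1 (s_1 leaves); pivot element 3.
After the second pivot the obj-row RHS is 56/3 − (-5)·(70/9) = 518/9.

518/9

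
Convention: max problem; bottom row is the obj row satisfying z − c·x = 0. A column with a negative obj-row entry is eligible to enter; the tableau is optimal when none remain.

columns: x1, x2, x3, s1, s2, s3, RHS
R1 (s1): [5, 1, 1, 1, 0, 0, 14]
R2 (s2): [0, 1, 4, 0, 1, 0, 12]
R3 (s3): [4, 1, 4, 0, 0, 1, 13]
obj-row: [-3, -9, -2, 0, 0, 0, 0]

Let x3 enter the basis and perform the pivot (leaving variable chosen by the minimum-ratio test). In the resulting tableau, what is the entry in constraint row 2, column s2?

Ratio test on column x3 — row 1: 14/1 = 14; row 2: 12/4 = 3; row 3: 13/4 = 13/4. Minimum is 3 at row 2 (s2 leaves); pivot element 4.
Divide row 2 by 4; eliminate column x3 from the other rows.
In the new row 2, the s2 entry is the old entry divided by the pivot: 1/4 = 1/4.

1/4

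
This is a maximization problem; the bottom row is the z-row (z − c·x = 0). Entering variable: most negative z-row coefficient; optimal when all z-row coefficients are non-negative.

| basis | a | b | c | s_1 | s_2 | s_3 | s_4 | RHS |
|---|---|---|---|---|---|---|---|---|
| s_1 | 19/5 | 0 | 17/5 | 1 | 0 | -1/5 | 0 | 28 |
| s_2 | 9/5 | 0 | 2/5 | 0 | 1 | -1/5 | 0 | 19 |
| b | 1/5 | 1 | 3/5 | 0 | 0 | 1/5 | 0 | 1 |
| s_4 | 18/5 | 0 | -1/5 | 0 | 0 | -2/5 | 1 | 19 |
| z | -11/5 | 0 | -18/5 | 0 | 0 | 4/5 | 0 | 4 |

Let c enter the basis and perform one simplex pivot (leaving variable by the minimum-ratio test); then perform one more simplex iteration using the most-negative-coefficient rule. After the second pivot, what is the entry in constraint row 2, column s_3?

Ratio test on column c — row 1: 28/(17/5) = 140/17; row 2: 19/(2/5) = 95/2; row 3: 1/(3/5) = 5/3; row 4: entry -1/5 ≤ 0. Minimum is 5/3 at row 3 (b leaves); pivot element 3/5.
Divide row 3 by 3/5; eliminate column c from the other rows.
Second iteration: most negative z-row entry is -1 in column a, so a enters.
Ratio test on column a — row 1: (67/3)/(8/3) = 67/8; row 2: (55/3)/(5/3) = 11; row 3: (5/3)/(1/3) = 5; row 4: (58/3)/(11/3) = 58/11. Minimum is 5 at row 3 (c leaves); pivot element 1/3.
Divide row 3 by 1/3; eliminate column a from the other rows.
After both pivots, the entry at constraint row 2, column s_3 is -2.

-2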